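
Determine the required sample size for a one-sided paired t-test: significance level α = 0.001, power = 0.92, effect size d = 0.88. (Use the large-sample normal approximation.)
n = 27 pairs

Sample size formula (paired t-test, normal approximation):
n = ((z_α + z_β) / d)²

z_α = 3.090 (for α = 0.001, one-sided)
z_β = 1.405 (for power = 0.92)
d = 0.88

n = ((3.090 + 1.405) / 0.88)²
n = (5.108)²
n ≈ 26.09
Round up to the next whole number: n = 27 pairs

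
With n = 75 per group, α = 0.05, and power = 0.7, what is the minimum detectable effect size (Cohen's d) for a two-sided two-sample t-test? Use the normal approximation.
d ≈ 0.41

Minimum detectable effect (two-sample t-test, normal approximation):
d = (z_{α/2} + z_β) / √(n/2)
d = (1.960 + 0.524) / √(75/2)
d = 2.484 / 6.124
d ≈ 0.41

By Cohen's convention (0.2 small / 0.5 medium / 0.8 large): small effect.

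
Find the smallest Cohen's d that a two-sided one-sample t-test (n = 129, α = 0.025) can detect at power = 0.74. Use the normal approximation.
d ≈ 0.25

Minimum detectable effect (one-sample t-test, normal approximation):
d = (z_{α/2} + z_β) / √n
d = (2.241 + 0.643) / √129
d = 2.885 / 11.358
d ≈ 0.25

By Cohen's convention (0.2 small / 0.5 medium / 0.8 large): small effect.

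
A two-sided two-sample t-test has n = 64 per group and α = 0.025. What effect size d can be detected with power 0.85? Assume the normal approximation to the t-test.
d ≈ 0.58

Minimum detectable effect (two-sample t-test, normal approximation):
d = (z_{α/2} + z_β) / √(n/2)
d = (2.241 + 1.036) / √(64/2)
d = 3.278 / 5.657
d ≈ 0.58

By Cohen's convention (0.2 small / 0.5 medium / 0.8 large): medium effect.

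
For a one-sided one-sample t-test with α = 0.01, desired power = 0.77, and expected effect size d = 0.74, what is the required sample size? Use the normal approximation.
n = 18

Sample size formula (one-sample t-test, normal approximation):
n = ((z_α + z_β) / d)²

z_α = 2.326 (for α = 0.01, one-sided)
z_β = 0.739 (for power = 0.77)
d = 0.74

n = ((2.326 + 0.739) / 0.74)²
n = (4.142)²
n ≈ 17.16
Round up to the next whole number: n = 18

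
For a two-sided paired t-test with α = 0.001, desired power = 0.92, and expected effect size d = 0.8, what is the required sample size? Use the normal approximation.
n = 35 pairs

Sample size formula (paired t-test, normal approximation):
n = ((z_{α/2} + z_β) / d)²

z_{α/2} = 3.291 (for α = 0.001, two-sided)
z_β = 1.405 (for power = 0.92)
d = 0.8

n = ((3.291 + 1.405) / 0.8)²
n = (5.870)²
n ≈ 34.46
Round up to the next whole number: n = 35 pairs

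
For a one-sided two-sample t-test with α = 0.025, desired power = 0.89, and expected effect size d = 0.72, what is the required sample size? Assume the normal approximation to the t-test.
n = 40 per group

Sample size formula (two-sample t-test, normal approximation):
n = 2 · ((z_α + z_β) / d)²

z_α = 1.960 (for α = 0.025, one-sided)
z_β = 1.227 (for power = 0.89)
d = 0.72

n = 2 · ((1.960 + 1.227) / 0.72)²
n = 2 · (4.426)²
n ≈ 39.18
Round up to the next whole number: n = 40 per group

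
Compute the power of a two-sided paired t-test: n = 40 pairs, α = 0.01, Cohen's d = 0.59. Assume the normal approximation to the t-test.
Power ≈ 0.88

Power calculation (paired t-test, normal approximation):
z_β = d · √n - z_{α/2}
z_β = 0.59 · √40 - 2.576
z_β = 0.59 · 6.325 - 2.576
z_β = 1.156

Power = Φ(z_β) = Φ(1.156) ≈ 0.876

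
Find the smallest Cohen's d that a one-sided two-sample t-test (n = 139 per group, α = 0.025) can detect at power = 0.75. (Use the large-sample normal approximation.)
d ≈ 0.32

Minimum detectable effect (two-sample t-test, normal approximation):
d = (z_α + z_β) / √(n/2)
d = (1.960 + 0.674) / √(139/2)
d = 2.634 / 8.337
d ≈ 0.32

By Cohen's convention (0.2 small / 0.5 medium / 0.8 large): small effect.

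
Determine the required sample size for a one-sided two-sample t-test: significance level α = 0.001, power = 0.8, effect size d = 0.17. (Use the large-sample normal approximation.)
n = 1070 per group

Sample size formula (two-sample t-test, normal approximation):
n = 2 · ((z_α + z_β) / d)²

z_α = 3.090 (for α = 0.001, one-sided)
z_β = 0.842 (for power = 0.8)
d = 0.17

n = 2 · ((3.090 + 0.842) / 0.17)²
n = 2 · (23.129)²
n ≈ 1069.90
Round up to the next whole number: n = 1070 per group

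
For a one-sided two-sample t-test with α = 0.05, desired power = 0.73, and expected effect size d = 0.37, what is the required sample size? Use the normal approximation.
n = 75 per group

Sample size formula (two-sample t-test, normal approximation):
n = 2 · ((z_α + z_β) / d)²

z_α = 1.645 (for α = 0.05, one-sided)
z_β = 0.613 (for power = 0.73)
d = 0.37

n = 2 · ((1.645 + 0.613) / 0.37)²
n = 2 · (6.103)²
n ≈ 74.49
Round up to the next whole number: n = 75 per group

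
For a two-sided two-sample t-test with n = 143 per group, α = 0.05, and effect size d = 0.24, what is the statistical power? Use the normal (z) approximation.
Power ≈ 0.53

Power calculation (two-sample t-test, normal approximation):
z_β = d · √(n/2) - z_{α/2}
z_β = 0.24 · √(143/2) - 1.960
z_β = 0.24 · 8.456 - 1.960
z_β = 0.069

Power = Φ(z_β) = Φ(0.069) ≈ 0.528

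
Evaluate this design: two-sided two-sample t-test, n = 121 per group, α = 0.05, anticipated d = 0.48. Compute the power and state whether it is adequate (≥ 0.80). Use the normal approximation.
Power ≈ 0.96; the study is adequately powered (power ≥ 0.80)

Power calculation (two-sample t-test, normal approximation):
z_β = d · √(n/2) - z_{α/2}
z_β = 0.48 · √(121/2) - 1.960
z_β = 0.48 · 7.778 - 1.960
z_β = 1.774

Power = Φ(z_β) = Φ(1.774) ≈ 0.962

Effect size d = 0.48 is small by Cohen's convention (0.2/0.5/0.8).

Threshold: power ≥ 0.80 is conventionally adequate.
Power ≈ 0.96 → the study is adequately powered (power ≥ 0.80).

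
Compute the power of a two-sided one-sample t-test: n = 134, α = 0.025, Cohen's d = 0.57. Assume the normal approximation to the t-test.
Power ≈ 1.00

Power calculation (one-sample t-test, normal approximation):
z_β = d · √n - z_{α/2}
z_β = 0.57 · √134 - 2.241
z_β = 0.57 · 11.576 - 2.241
z_β = 4.357

Power = Φ(z_β) = Φ(4.357) ≈ 1.000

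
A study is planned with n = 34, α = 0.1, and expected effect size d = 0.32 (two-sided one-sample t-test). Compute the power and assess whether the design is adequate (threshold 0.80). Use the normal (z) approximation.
Power ≈ 0.59; the study is underpowered (power < 0.80)

Power calculation (one-sample t-test, normal approximation):
z_β = d · √n - z_{α/2}
z_β = 0.32 · √34 - 1.645
z_β = 0.32 · 5.831 - 1.645
z_β = 0.221

Power = Φ(z_β) = Φ(0.221) ≈ 0.587

Effect size d = 0.32 is small by Cohen's convention (0.2/0.5/0.8).

Threshold: power ≥ 0.80 is conventionally adequate.
Power ≈ 0.59 → the study is underpowered (power < 0.80).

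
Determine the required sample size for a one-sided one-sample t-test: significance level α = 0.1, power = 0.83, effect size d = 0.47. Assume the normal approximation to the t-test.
n = 23

Sample size formula (one-sample t-test, normal approximation):
n = ((z_α + z_β) / d)²

z_α = 1.282 (for α = 0.1, one-sided)
z_β = 0.954 (for power = 0.83)
d = 0.47

n = ((1.282 + 0.954) / 0.47)²
n = (4.757)²
n ≈ 22.63
Round up to the next whole number: n = 23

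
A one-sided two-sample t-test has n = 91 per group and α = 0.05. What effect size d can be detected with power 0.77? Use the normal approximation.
d ≈ 0.35

Minimum detectable effect (two-sample t-test, normal approximation):
d = (z_α + z_β) / √(n/2)
d = (1.645 + 0.739) / √(91/2)
d = 2.384 / 6.745
d ≈ 0.35

By Cohen's convention (0.2 small / 0.5 medium / 0.8 large): small effect.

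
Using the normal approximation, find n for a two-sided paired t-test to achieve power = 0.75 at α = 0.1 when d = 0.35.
n = 44 pairs

Sample size formula (paired t-test, normal approximation):
n = ((z_{α/2} + z_β) / d)²

z_{α/2} = 1.645 (for α = 0.1, two-sided)
z_β = 0.674 (for power = 0.75)
d = 0.35

n = ((1.645 + 0.674) / 0.35)²
n = (6.626)²
n ≈ 43.90
Round up to the next whole number: n = 44 pairs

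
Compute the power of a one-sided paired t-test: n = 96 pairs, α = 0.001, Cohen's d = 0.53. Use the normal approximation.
Power ≈ 0.98

Power calculation (paired t-test, normal approximation):
z_β = d · √n - z_α
z_β = 0.53 · √96 - 3.090
z_β = 0.53 · 9.798 - 3.090
z_β = 2.103

Power = Φ(z_β) = Φ(2.103) ≈ 0.982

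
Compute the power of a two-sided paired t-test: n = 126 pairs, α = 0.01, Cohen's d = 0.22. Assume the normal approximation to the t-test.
Power ≈ 0.46

Power calculation (paired t-test, normal approximation):
z_β = d · √n - z_{α/2}
z_β = 0.22 · √126 - 2.576
z_β = 0.22 · 11.225 - 2.576
z_β = -0.106

Power = Φ(z_β) = Φ(-0.106) ≈ 0.458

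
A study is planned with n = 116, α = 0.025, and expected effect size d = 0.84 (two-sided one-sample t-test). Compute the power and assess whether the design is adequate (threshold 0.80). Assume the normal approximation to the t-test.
Power ≈ 1.00; the study is adequately powered (power ≥ 0.80)

Power calculation (one-sample t-test, normal approximation):
z_β = d · √n - z_{α/2}
z_β = 0.84 · √116 - 2.241
z_β = 0.84 · 10.770 - 2.241
z_β = 6.806

Power = Φ(z_β) = Φ(6.806) ≈ 1.000

Effect size d = 0.84 is large by Cohen's convention (0.2/0.5/0.8).

Threshold: power ≥ 0.80 is conventionally adequate.
Power ≈ 1.00 → the study is adequately powered (power ≥ 0.80).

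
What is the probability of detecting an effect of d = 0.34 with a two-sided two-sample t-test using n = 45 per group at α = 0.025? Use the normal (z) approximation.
Power ≈ 0.26

Power calculation (two-sample t-test, normal approximation):
z_β = d · √(n/2) - z_{α/2}
z_β = 0.34 · √(45/2) - 2.241
z_β = 0.34 · 4.743 - 2.241
z_β = -0.629

Power = Φ(z_β) = Φ(-0.629) ≈ 0.265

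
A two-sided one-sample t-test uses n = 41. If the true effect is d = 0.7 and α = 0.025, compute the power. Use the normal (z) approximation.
Power ≈ 0.99

Power calculation (one-sample t-test, normal approximation):
z_β = d · √n - z_{α/2}
z_β = 0.7 · √41 - 2.241
z_β = 0.7 · 6.403 - 2.241
z_β = 2.241

Power = Φ(z_β) = Φ(2.241) ≈ 0.987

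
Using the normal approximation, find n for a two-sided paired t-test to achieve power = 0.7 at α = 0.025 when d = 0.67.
n = 18 pairs

Sample size formula (paired t-test, normal approximation):
n = ((z_{α/2} + z_β) / d)²

z_{α/2} = 2.241 (for α = 0.025, two-sided)
z_β = 0.524 (for power = 0.7)
d = 0.67

n = ((2.241 + 0.524) / 0.67)²
n = (4.127)²
n ≈ 17.03
Round up to the next whole number: n = 18 pairs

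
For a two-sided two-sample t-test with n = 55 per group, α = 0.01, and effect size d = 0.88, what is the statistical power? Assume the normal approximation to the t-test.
Power ≈ 0.98

Power calculation (two-sample t-test, normal approximation):
z_β = d · √(n/2) - z_{α/2}
z_β = 0.88 · √(55/2) - 2.576
z_β = 0.88 · 5.244 - 2.576
z_β = 2.039

Power = Φ(z_β) = Φ(2.039) ≈ 0.979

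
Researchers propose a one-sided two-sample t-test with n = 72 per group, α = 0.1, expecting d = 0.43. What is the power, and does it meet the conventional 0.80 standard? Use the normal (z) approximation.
Power ≈ 0.90; the study is adequately powered (power ≥ 0.80)

Power calculation (two-sample t-test, normal approximation):
z_β = d · √(n/2) - z_α
z_β = 0.43 · √(72/2) - 1.282
z_β = 0.43 · 6.000 - 1.282
z_β = 1.298

Power = Φ(z_β) = Φ(1.298) ≈ 0.903

Effect size d = 0.43 is small by Cohen's convention (0.2/0.5/0.8).

Threshold: power ≥ 0.80 is conventionally adequate.
Power ≈ 0.90 → the study is adequately powered (power ≥ 0.80).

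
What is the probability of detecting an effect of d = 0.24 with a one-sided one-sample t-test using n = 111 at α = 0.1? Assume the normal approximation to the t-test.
Power ≈ 0.89

Power calculation (one-sample t-test, normal approximation):
z_β = d · √n - z_α
z_β = 0.24 · √111 - 1.282
z_β = 0.24 · 10.536 - 1.282
z_β = 1.247

Power = Φ(z_β) = Φ(1.247) ≈ 0.894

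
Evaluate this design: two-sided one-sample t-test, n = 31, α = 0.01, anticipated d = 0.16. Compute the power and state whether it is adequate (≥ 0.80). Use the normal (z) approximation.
Power ≈ 0.05; the study is underpowered (power < 0.80)

Power calculation (one-sample t-test, normal approximation):
z_β = d · √n - z_{α/2}
z_β = 0.16 · √31 - 2.576
z_β = 0.16 · 5.568 - 2.576
z_β = -1.685

Power = Φ(z_β) = Φ(-1.685) ≈ 0.046

Effect size d = 0.16 is very small by Cohen's convention (0.2/0.5/0.8).

Threshold: power ≥ 0.80 is conventionally adequate.
Power ≈ 0.05 → the study is underpowered (power < 0.80).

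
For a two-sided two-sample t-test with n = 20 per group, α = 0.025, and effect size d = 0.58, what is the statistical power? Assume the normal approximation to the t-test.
Power ≈ 0.34

Power calculation (two-sample t-test, normal approximation):
z_β = d · √(n/2) - z_{α/2}
z_β = 0.58 · √(20/2) - 2.241
z_β = 0.58 · 3.162 - 2.241
z_β = -0.407

Power = Φ(z_β) = Φ(-0.407) ≈ 0.342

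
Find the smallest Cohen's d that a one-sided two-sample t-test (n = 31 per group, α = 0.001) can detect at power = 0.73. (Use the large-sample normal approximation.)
d ≈ 0.94

Minimum detectable effect (two-sample t-test, normal approximation):
d = (z_α + z_β) / √(n/2)
d = (3.090 + 0.613) / √(31/2)
d = 3.703 / 3.937
d ≈ 0.94

By Cohen's convention (0.2 small / 0.5 medium / 0.8 large): large effect.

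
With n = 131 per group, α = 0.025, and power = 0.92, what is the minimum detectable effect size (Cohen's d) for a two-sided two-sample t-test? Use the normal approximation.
d ≈ 0.45

Minimum detectable effect (two-sample t-test, normal approximation):
d = (z_{α/2} + z_β) / √(n/2)
d = (2.241 + 1.405) / √(131/2)
d = 3.646 / 8.093
d ≈ 0.45

By Cohen's convention (0.2 small / 0.5 medium / 0.8 large): small effect.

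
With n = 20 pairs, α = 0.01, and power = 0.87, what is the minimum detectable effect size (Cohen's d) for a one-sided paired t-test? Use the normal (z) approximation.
d ≈ 0.77

Minimum detectable effect (paired t-test, normal approximation):
d = (z_α + z_β) / √n
d = (2.326 + 1.126) / √20
d = 3.453 / 4.472
d ≈ 0.77

By Cohen's convention (0.2 small / 0.5 medium / 0.8 large): medium effect.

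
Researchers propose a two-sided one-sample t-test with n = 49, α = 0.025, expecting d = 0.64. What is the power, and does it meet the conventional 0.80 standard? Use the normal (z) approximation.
Power ≈ 0.99; the study is adequately powered (power ≥ 0.80)

Power calculation (one-sample t-test, normal approximation):
z_β = d · √n - z_{α/2}
z_β = 0.64 · √49 - 2.241
z_β = 0.64 · 7.000 - 2.241
z_β = 2.239

Power = Φ(z_β) = Φ(2.239) ≈ 0.987

Effect size d = 0.64 is medium by Cohen's convention (0.2/0.5/0.8).

Threshold: power ≥ 0.80 is conventionally adequate.
Power ≈ 0.99 → the study is adequately powered (power ≥ 0.80).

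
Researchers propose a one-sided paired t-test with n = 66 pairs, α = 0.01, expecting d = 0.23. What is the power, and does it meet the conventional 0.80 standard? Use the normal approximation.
Power ≈ 0.32; the study is underpowered (power < 0.80)

Power calculation (paired t-test, normal approximation):
z_β = d · √n - z_α
z_β = 0.23 · √66 - 2.326
z_β = 0.23 · 8.124 - 2.326
z_β = -0.458

Power = Φ(z_β) = Φ(-0.458) ≈ 0.324

Effect size d = 0.23 is small by Cohen's convention (0.2/0.5/0.8).

Threshold: power ≥ 0.80 is conventionally adequate.
Power ≈ 0.32 → the study is underpowered (power < 0.80).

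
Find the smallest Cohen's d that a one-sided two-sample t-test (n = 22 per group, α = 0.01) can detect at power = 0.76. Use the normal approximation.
d ≈ 0.91

Minimum detectable effect (two-sample t-test, normal approximation):
d = (z_α + z_β) / √(n/2)
d = (2.326 + 0.706) / √(22/2)
d = 3.033 / 3.317
d ≈ 0.91

By Cohen's convention (0.2 small / 0.5 medium / 0.8 large): large effect.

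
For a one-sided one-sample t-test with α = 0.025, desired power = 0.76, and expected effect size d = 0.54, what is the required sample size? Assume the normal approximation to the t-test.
n = 25

Sample size formula (one-sample t-test, normal approximation):
n = ((z_α + z_β) / d)²

z_α = 1.960 (for α = 0.025, one-sided)
z_β = 0.706 (for power = 0.76)
d = 0.54

n = ((1.960 + 0.706) / 0.54)²
n = (4.937)²
n ≈ 24.37
Round up to the next whole number: n = 25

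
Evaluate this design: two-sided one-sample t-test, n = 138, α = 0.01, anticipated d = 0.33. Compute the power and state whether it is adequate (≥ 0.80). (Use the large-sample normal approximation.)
Power ≈ 0.90; the study is adequately powered (power ≥ 0.80)

Power calculation (one-sample t-test, normal approximation):
z_β = d · √n - z_{α/2}
z_β = 0.33 · √138 - 2.576
z_β = 0.33 · 11.747 - 2.576
z_β = 1.301

Power = Φ(z_β) = Φ(1.301) ≈ 0.903

Effect size d = 0.33 is small by Cohen's convention (0.2/0.5/0.8).

Threshold: power ≥ 0.80 is conventionally adequate.
Power ≈ 0.90 → the study is adequately powered (power ≥ 0.80).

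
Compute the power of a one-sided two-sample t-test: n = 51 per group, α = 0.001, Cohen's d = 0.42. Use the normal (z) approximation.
Power ≈ 0.17

Power calculation (two-sample t-test, normal approximation):
z_β = d · √(n/2) - z_α
z_β = 0.42 · √(51/2) - 3.090
z_β = 0.42 · 5.050 - 3.090
z_β = -0.969

Power = Φ(z_β) = Φ(-0.969) ≈ 0.166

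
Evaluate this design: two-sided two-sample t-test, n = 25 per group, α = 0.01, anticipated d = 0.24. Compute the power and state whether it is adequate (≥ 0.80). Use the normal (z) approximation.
Power ≈ 0.04; the study is underpowered (power < 0.80)

Power calculation (two-sample t-test, normal approximation):
z_β = d · √(n/2) - z_{α/2}
z_β = 0.24 · √(25/2) - 2.576
z_β = 0.24 · 3.536 - 2.576
z_β = -1.727

Power = Φ(z_β) = Φ(-1.727) ≈ 0.042

Effect size d = 0.24 is small by Cohen's convention (0.2/0.5/0.8).

Threshold: power ≥ 0.80 is conventionally adequate.
Power ≈ 0.04 → the study is underpowered (power < 0.80).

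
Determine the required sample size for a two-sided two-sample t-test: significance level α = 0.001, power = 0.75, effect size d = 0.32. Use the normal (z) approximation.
n = 308 per group

Sample size formula (two-sample t-test, normal approximation):
n = 2 · ((z_{α/2} + z_β) / d)²

z_{α/2} = 3.291 (for α = 0.001, two-sided)
z_β = 0.674 (for power = 0.75)
d = 0.32

n = 2 · ((3.291 + 0.674) / 0.32)²
n = 2 · (12.391)²
n ≈ 307.07
Round up to the next whole number: n = 308 per group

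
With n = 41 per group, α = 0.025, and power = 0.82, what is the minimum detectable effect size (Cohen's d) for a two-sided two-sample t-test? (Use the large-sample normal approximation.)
d ≈ 0.70

Minimum detectable effect (two-sample t-test, normal approximation):
d = (z_{α/2} + z_β) / √(n/2)
d = (2.241 + 0.915) / √(41/2)
d = 3.157 / 4.528
d ≈ 0.70

By Cohen's convention (0.2 small / 0.5 medium / 0.8 large): medium effect.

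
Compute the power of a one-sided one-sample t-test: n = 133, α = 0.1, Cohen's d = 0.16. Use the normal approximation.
Power ≈ 0.71

Power calculation (one-sample t-test, normal approximation):
z_β = d · √n - z_α
z_β = 0.16 · √133 - 1.282
z_β = 0.16 · 11.533 - 1.282
z_β = 0.564

Power = Φ(z_β) = Φ(0.564) ≈ 0.714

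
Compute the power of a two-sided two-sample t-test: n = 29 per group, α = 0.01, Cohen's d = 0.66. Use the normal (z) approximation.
Power ≈ 0.48

Power calculation (two-sample t-test, normal approximation):
z_β = d · √(n/2) - z_{α/2}
z_β = 0.66 · √(29/2) - 2.576
z_β = 0.66 · 3.808 - 2.576
z_β = -0.063

Power = Φ(z_β) = Φ(-0.063) ≈ 0.475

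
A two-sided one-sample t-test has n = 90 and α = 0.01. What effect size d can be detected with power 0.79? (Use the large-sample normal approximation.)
d ≈ 0.36

Minimum detectable effect (one-sample t-test, normal approximation):
d = (z_{α/2} + z_β) / √n
d = (2.576 + 0.806) / √90
d = 3.382 / 9.487
d ≈ 0.36

By Cohen's convention (0.2 small / 0.5 medium / 0.8 large): small effect.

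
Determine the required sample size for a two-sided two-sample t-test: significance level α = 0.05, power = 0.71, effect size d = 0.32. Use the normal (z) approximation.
n = 124 per group

Sample size formula (two-sample t-test, normal approximation):
n = 2 · ((z_{α/2} + z_β) / d)²

z_{α/2} = 1.960 (for α = 0.05, two-sided)
z_β = 0.553 (for power = 0.71)
d = 0.32

n = 2 · ((1.960 + 0.553) / 0.32)²
n = 2 · (7.853)²
n ≈ 123.34
Round up to the next whole number: n = 124 per group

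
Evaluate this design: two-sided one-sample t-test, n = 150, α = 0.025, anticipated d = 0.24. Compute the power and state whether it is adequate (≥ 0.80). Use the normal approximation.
Power ≈ 0.76; the study is underpowered (power < 0.80)

Power calculation (one-sample t-test, normal approximation):
z_β = d · √n - z_{α/2}
z_β = 0.24 · √150 - 2.241
z_β = 0.24 · 12.247 - 2.241
z_β = 0.698

Power = Φ(z_β) = Φ(0.698) ≈ 0.757

Effect size d = 0.24 is small by Cohen's convention (0.2/0.5/0.8).

Threshold: power ≥ 0.80 is conventionally adequate.
Power ≈ 0.76 → the study is underpowered (power < 0.80).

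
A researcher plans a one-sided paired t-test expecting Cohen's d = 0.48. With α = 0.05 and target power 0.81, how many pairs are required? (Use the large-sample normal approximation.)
n = 28 pairs

Sample size formula (paired t-test, normal approximation):
n = ((z_α + z_β) / d)²

z_α = 1.645 (for α = 0.05, one-sided)
z_β = 0.878 (for power = 0.81)
d = 0.48

n = ((1.645 + 0.878) / 0.48)²
n = (5.256)²
n ≈ 27.63
Round up to the next whole number: n = 28 pairs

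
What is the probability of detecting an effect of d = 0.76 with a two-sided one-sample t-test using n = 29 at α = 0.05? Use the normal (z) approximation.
Power ≈ 0.98

Power calculation (one-sample t-test, normal approximation):
z_β = d · √n - z_{α/2}
z_β = 0.76 · √29 - 1.960
z_β = 0.76 · 5.385 - 1.960
z_β = 2.133

Power = Φ(z_β) = Φ(2.133) ≈ 0.984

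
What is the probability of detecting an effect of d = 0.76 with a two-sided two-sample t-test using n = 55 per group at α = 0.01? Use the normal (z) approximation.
Power ≈ 0.92

Power calculation (two-sample t-test, normal approximation):
z_β = d · √(n/2) - z_{α/2}
z_β = 0.76 · √(55/2) - 2.576
z_β = 0.76 · 5.244 - 2.576
z_β = 1.410

Power = Φ(z_β) = Φ(1.410) ≈ 0.921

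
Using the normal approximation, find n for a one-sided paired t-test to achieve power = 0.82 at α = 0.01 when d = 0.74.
n = 20 pairs

Sample size formula (paired t-test, normal approximation):
n = ((z_α + z_β) / d)²

z_α = 2.326 (for α = 0.01, one-sided)
z_β = 0.915 (for power = 0.82)
d = 0.74

n = ((2.326 + 0.915) / 0.74)²
n = (4.380)²
n ≈ 19.18
Round up to the next whole number: n = 20 pairs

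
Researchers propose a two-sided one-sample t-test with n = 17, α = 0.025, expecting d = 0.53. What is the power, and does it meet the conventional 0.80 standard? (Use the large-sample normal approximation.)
Power ≈ 0.48; the study is underpowered (power < 0.80)

Power calculation (one-sample t-test, normal approximation):
z_β = d · √n - z_{α/2}
z_β = 0.53 · √17 - 2.241
z_β = 0.53 · 4.123 - 2.241
z_β = -0.056

Power = Φ(z_β) = Φ(-0.056) ≈ 0.478

Effect size d = 0.53 is medium by Cohen's convention (0.2/0.5/0.8).

Threshold: power ≥ 0.80 is conventionally adequate.
Power ≈ 0.48 → the study is underpowered (power < 0.80).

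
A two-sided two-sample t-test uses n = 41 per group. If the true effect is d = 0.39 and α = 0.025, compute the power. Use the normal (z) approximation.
Power ≈ 0.32

Power calculation (two-sample t-test, normal approximation):
z_β = d · √(n/2) - z_{α/2}
z_β = 0.39 · √(41/2) - 2.241
z_β = 0.39 · 4.528 - 2.241
z_β = -0.476

Power = Φ(z_β) = Φ(-0.476) ≈ 0.317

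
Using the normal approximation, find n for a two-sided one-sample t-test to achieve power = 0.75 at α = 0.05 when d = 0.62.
n = 19

Sample size formula (one-sample t-test, normal approximation):
n = ((z_{α/2} + z_β) / d)²

z_{α/2} = 1.960 (for α = 0.05, two-sided)
z_β = 0.674 (for power = 0.75)
d = 0.62

n = ((1.960 + 0.674) / 0.62)²
n = (4.248)²
n ≈ 18.05
Round up to the next whole number: n = 19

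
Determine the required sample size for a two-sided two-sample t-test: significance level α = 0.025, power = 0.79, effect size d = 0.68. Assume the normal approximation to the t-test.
n = 41 per group

Sample size formula (two-sample t-test, normal approximation):
n = 2 · ((z_{α/2} + z_β) / d)²

z_{α/2} = 2.241 (for α = 0.025, two-sided)
z_β = 0.806 (for power = 0.79)
d = 0.68

n = 2 · ((2.241 + 0.806) / 0.68)²
n = 2 · (4.481)²
n ≈ 40.16
Round up to the next whole number: n = 41 per group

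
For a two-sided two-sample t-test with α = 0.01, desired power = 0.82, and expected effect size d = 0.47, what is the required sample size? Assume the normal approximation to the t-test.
n = 111 per group

Sample size formula (two-sample t-test, normal approximation):
n = 2 · ((z_{α/2} + z_β) / d)²

z_{α/2} = 2.576 (for α = 0.01, two-sided)
z_β = 0.915 (for power = 0.82)
d = 0.47

n = 2 · ((2.576 + 0.915) / 0.47)²
n = 2 · (7.428)²
n ≈ 110.35
Round up to the next whole number: n = 111 per group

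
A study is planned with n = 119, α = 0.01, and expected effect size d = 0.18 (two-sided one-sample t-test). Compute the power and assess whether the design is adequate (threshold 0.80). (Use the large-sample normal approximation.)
Power ≈ 0.27; the study is underpowered (power < 0.80)

Power calculation (one-sample t-test, normal approximation):
z_β = d · √n - z_{α/2}
z_β = 0.18 · √119 - 2.576
z_β = 0.18 · 10.909 - 2.576
z_β = -0.612

Power = Φ(z_β) = Φ(-0.612) ≈ 0.270

Effect size d = 0.18 is very small by Cohen's convention (0.2/0.5/0.8).

Threshold: power ≥ 0.80 is conventionally adequate.
Power ≈ 0.27 → the study is underpowered (power < 0.80).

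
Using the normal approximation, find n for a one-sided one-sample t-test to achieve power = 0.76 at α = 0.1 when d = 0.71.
n = 8

Sample size formula (one-sample t-test, normal approximation):
n = ((z_α + z_β) / d)²

z_α = 1.282 (for α = 0.1, one-sided)
z_β = 0.706 (for power = 0.76)
d = 0.71

n = ((1.282 + 0.706) / 0.71)²
n = (2.800)²
n ≈ 7.84
Round up to the next whole number: n = 8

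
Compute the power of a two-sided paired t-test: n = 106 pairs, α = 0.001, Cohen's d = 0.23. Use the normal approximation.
Power ≈ 0.18

Power calculation (paired t-test, normal approximation):
z_β = d · √n - z_{α/2}
z_β = 0.23 · √106 - 3.291
z_β = 0.23 · 10.296 - 3.291
z_β = -0.923

Power = Φ(z_β) = Φ(-0.923) ≈ 0.178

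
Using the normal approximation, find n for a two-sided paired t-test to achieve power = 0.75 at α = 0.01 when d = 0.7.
n = 22 pairs

Sample size formula (paired t-test, normal approximation):
n = ((z_{α/2} + z_β) / d)²

z_{α/2} = 2.576 (for α = 0.01, two-sided)
z_β = 0.674 (for power = 0.75)
d = 0.7

n = ((2.576 + 0.674) / 0.7)²
n = (4.643)²
n ≈ 21.56
Round up to the next whole number: n = 22 pairs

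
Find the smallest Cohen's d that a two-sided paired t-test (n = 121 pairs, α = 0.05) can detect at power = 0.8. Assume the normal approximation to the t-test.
d ≈ 0.25

Minimum detectable effect (paired t-test, normal approximation):
d = (z_{α/2} + z_β) / √n
d = (1.960 + 0.842) / √121
d = 2.802 / 11.000
d ≈ 0.25

By Cohen's convention (0.2 small / 0.5 medium / 0.8 large): small effect.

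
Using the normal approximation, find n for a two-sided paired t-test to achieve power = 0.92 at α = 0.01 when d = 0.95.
n = 18 pairs

Sample size formula (paired t-test, normal approximation):
n = ((z_{α/2} + z_β) / d)²

z_{α/2} = 2.576 (for α = 0.01, two-sided)
z_β = 1.405 (for power = 0.92)
d = 0.95

n = ((2.576 + 1.405) / 0.95)²
n = (4.191)²
n ≈ 17.56
Round up to the next whole number: n = 18 pairs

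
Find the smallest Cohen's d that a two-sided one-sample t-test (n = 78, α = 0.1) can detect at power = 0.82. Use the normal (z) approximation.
d ≈ 0.29

Minimum detectable effect (one-sample t-test, normal approximation):
d = (z_{α/2} + z_β) / √n
d = (1.645 + 0.915) / √78
d = 2.560 / 8.832
d ≈ 0.29

By Cohen's convention (0.2 small / 0.5 medium / 0.8 large): small effect.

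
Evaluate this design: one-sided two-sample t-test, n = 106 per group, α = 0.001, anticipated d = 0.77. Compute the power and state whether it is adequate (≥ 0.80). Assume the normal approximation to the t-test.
Power ≈ 0.99; the study is adequately powered (power ≥ 0.80)

Power calculation (two-sample t-test, normal approximation):
z_β = d · √(n/2) - z_α
z_β = 0.77 · √(106/2) - 3.090
z_β = 0.77 · 7.280 - 3.090
z_β = 2.515

Power = Φ(z_β) = Φ(2.515) ≈ 0.994

Effect size d = 0.77 is medium by Cohen's convention (0.2/0.5/0.8).

Threshold: power ≥ 0.80 is conventionally adequate.
Power ≈ 0.99 → the study is adequately powered (power ≥ 0.80).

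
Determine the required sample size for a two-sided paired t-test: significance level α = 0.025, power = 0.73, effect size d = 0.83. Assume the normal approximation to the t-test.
n = 12 pairs

Sample size formula (paired t-test, normal approximation):
n = ((z_{α/2} + z_β) / d)²

z_{α/2} = 2.241 (for α = 0.025, two-sided)
z_β = 0.613 (for power = 0.73)
d = 0.83

n = ((2.241 + 0.613) / 0.83)²
n = (3.439)²
n ≈ 11.83
Round up to the next whole number: n = 12 pairs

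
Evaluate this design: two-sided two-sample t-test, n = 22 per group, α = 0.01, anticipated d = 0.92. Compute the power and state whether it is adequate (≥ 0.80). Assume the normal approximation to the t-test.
Power ≈ 0.68; the study is underpowered (power < 0.80)

Power calculation (two-sample t-test, normal approximation):
z_β = d · √(n/2) - z_{α/2}
z_β = 0.92 · √(22/2) - 2.576
z_β = 0.92 · 3.317 - 2.576
z_β = 0.475

Power = Φ(z_β) = Φ(0.475) ≈ 0.683

Effect size d = 0.92 is large by Cohen's convention (0.2/0.5/0.8).

Threshold: power ≥ 0.80 is conventionally adequate.
Power ≈ 0.68 → the study is underpowered (power < 0.80).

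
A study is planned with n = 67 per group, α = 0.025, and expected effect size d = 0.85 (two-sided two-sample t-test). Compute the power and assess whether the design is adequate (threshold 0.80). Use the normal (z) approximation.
Power ≈ 1.00; the study is adequately powered (power ≥ 0.80)

Power calculation (two-sample t-test, normal approximation):
z_β = d · √(n/2) - z_{α/2}
z_β = 0.85 · √(67/2) - 2.241
z_β = 0.85 · 5.788 - 2.241
z_β = 2.678

Power = Φ(z_β) = Φ(2.678) ≈ 0.996

Effect size d = 0.85 is large by Cohen's convention (0.2/0.5/0.8).

Threshold: power ≥ 0.80 is conventionally adequate.
Power ≈ 1.00 → the study is adequately powered (power ≥ 0.80).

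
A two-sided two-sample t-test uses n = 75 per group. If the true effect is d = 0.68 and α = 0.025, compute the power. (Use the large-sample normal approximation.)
Power ≈ 0.97

Power calculation (two-sample t-test, normal approximation):
z_β = d · √(n/2) - z_{α/2}
z_β = 0.68 · √(75/2) - 2.241
z_β = 0.68 · 6.124 - 2.241
z_β = 1.923

Power = Φ(z_β) = Φ(1.923) ≈ 0.973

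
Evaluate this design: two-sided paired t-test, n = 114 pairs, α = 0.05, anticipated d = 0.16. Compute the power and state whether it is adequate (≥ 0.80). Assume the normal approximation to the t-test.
Power ≈ 0.40; the study is underpowered (power < 0.80)

Power calculation (paired t-test, normal approximation):
z_β = d · √n - z_{α/2}
z_β = 0.16 · √114 - 1.960
z_β = 0.16 · 10.677 - 1.960
z_β = -0.252

Power = Φ(z_β) = Φ(-0.252) ≈ 0.401

Effect size d = 0.16 is very small by Cohen's convention (0.2/0.5/0.8).

Threshold: power ≥ 0.80 is conventionally adequate.
Power ≈ 0.40 → the study is underpowered (power < 0.80).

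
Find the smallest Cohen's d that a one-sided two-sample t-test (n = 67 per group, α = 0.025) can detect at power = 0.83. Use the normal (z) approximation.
d ≈ 0.50

Minimum detectable effect (two-sample t-test, normal approximation):
d = (z_α + z_β) / √(n/2)
d = (1.960 + 0.954) / √(67/2)
d = 2.914 / 5.788
d ≈ 0.50

By Cohen's convention (0.2 small / 0.5 medium / 0.8 large): medium effect.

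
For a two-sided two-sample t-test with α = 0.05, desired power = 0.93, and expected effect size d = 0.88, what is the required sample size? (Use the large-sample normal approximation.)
n = 31 per group

Sample size formula (two-sample t-test, normal approximation):
n = 2 · ((z_{α/2} + z_β) / d)²

z_{α/2} = 1.960 (for α = 0.05, two-sided)
z_β = 1.476 (for power = 0.93)
d = 0.88

n = 2 · ((1.960 + 1.476) / 0.88)²
n = 2 · (3.905)²
n ≈ 30.50
Round up to the next whole number: n = 31 per group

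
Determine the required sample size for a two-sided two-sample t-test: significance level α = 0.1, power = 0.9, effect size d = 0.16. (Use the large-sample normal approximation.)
n = 670 per group

Sample size formula (two-sample t-test, normal approximation):
n = 2 · ((z_{α/2} + z_β) / d)²

z_{α/2} = 1.645 (for α = 0.1, two-sided)
z_β = 1.282 (for power = 0.9)
d = 0.16

n = 2 · ((1.645 + 1.282) / 0.16)²
n = 2 · (18.294)²
n ≈ 669.34
Round up to the next whole number: n = 670 per group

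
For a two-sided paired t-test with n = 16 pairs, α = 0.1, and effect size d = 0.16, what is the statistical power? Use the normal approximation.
Power ≈ 0.16

Power calculation (paired t-test, normal approximation):
z_β = d · √n - z_{α/2}
z_β = 0.16 · √16 - 1.645
z_β = 0.16 · 4.000 - 1.645
z_β = -1.005

Power = Φ(z_β) = Φ(-1.005) ≈ 0.157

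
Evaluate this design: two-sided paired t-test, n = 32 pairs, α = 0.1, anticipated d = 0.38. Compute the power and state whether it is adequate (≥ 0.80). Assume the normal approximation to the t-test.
Power ≈ 0.69; the study is underpowered (power < 0.80)

Power calculation (paired t-test, normal approximation):
z_β = d · √n - z_{α/2}
z_β = 0.38 · √32 - 1.645
z_β = 0.38 · 5.657 - 1.645
z_β = 0.505

Power = Φ(z_β) = Φ(0.505) ≈ 0.693

Effect size d = 0.38 is small by Cohen's convention (0.2/0.5/0.8).

Threshold: power ≥ 0.80 is conventionally adequate.
Power ≈ 0.69 → the study is underpowered (power < 0.80).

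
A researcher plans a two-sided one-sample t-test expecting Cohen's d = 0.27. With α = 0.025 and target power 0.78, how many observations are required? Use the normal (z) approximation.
n = 125

Sample size formula (one-sample t-test, normal approximation):
n = ((z_{α/2} + z_β) / d)²

z_{α/2} = 2.241 (for α = 0.025, two-sided)
z_β = 0.772 (for power = 0.78)
d = 0.27

n = ((2.241 + 0.772) / 0.27)²
n = (11.159)²
n ≈ 124.52
Round up to the next whole number: n = 125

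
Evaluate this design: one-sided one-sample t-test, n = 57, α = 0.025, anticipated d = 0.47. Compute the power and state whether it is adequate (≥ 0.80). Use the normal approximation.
Power ≈ 0.94; the study is adequately powered (power ≥ 0.80)

Power calculation (one-sample t-test, normal approximation):
z_β = d · √n - z_α
z_β = 0.47 · √57 - 1.960
z_β = 0.47 · 7.550 - 1.960
z_β = 1.588

Power = Φ(z_β) = Φ(1.588) ≈ 0.944

Effect size d = 0.47 is small by Cohen's convention (0.2/0.5/0.8).

Threshold: power ≥ 0.80 is conventionally adequate.
Power ≈ 0.94 → the study is adequately powered (power ≥ 0.80).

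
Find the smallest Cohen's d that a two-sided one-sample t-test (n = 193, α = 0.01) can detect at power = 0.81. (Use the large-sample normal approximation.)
d ≈ 0.25

Minimum detectable effect (one-sample t-test, normal approximation):
d = (z_{α/2} + z_β) / √n
d = (2.576 + 0.878) / √193
d = 3.454 / 13.892
d ≈ 0.25

By Cohen's convention (0.2 small / 0.5 medium / 0.8 large): small effect.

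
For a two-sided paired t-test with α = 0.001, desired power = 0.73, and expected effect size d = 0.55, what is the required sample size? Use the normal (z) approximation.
n = 51 pairs

Sample size formula (paired t-test, normal approximation):
n = ((z_{α/2} + z_β) / d)²

z_{α/2} = 3.291 (for α = 0.001, two-sided)
z_β = 0.613 (for power = 0.73)
d = 0.55

n = ((3.291 + 0.613) / 0.55)²
n = (7.098)²
n ≈ 50.38
Round up to the next whole number: n = 51 pairs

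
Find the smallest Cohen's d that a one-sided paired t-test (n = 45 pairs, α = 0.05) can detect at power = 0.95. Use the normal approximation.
d ≈ 0.49

Minimum detectable effect (paired t-test, normal approximation):
d = (z_α + z_β) / √n
d = (1.645 + 1.645) / √45
d = 3.290 / 6.708
d ≈ 0.49

By Cohen's convention (0.2 small / 0.5 medium / 0.8 large): small effect.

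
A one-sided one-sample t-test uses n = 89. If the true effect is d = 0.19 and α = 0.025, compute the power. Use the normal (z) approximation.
Power ≈ 0.43

Power calculation (one-sample t-test, normal approximation):
z_β = d · √n - z_α
z_β = 0.19 · √89 - 1.960
z_β = 0.19 · 9.434 - 1.960
z_β = -0.168

Power = Φ(z_β) = Φ(-0.168) ≈ 0.433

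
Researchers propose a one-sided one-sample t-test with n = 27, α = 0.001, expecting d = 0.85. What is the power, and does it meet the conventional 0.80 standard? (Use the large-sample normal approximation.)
Power ≈ 0.91; the study is adequately powered (power ≥ 0.80)

Power calculation (one-sample t-test, normal approximation):
z_β = d · √n - z_α
z_β = 0.85 · √27 - 3.090
z_β = 0.85 · 5.196 - 3.090
z_β = 1.326

Power = Φ(z_β) = Φ(1.326) ≈ 0.908

Effect size d = 0.85 is large by Cohen's convention (0.2/0.5/0.8).

Threshold: power ≥ 0.80 is conventionally adequate.
Power ≈ 0.91 → the study is adequately powered (power ≥ 0.80).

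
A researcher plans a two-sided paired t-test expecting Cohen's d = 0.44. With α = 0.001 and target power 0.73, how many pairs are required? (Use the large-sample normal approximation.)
n = 79 pairs

Sample size formula (paired t-test, normal approximation):
n = ((z_{α/2} + z_β) / d)²

z_{α/2} = 3.291 (for α = 0.001, two-sided)
z_β = 0.613 (for power = 0.73)
d = 0.44

n = ((3.291 + 0.613) / 0.44)²
n = (8.873)²
n ≈ 78.73
Round up to the next whole number: n = 79 pairs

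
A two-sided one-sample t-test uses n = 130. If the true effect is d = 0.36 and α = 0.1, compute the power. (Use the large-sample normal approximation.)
Power ≈ 0.99

Power calculation (one-sample t-test, normal approximation):
z_β = d · √n - z_{α/2}
z_β = 0.36 · √130 - 1.645
z_β = 0.36 · 11.402 - 1.645
z_β = 2.460

Power = Φ(z_β) = Φ(2.460) ≈ 0.993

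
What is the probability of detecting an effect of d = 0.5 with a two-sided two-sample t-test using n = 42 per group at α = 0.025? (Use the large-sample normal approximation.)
Power ≈ 0.52

Power calculation (two-sample t-test, normal approximation):
z_β = d · √(n/2) - z_{α/2}
z_β = 0.5 · √(42/2) - 2.241
z_β = 0.5 · 4.583 - 2.241
z_β = 0.050

Power = Φ(z_β) = Φ(0.050) ≈ 0.520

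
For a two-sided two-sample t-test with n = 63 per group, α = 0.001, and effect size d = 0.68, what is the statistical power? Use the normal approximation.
Power ≈ 0.70

Power calculation (two-sample t-test, normal approximation):
z_β = d · √(n/2) - z_{α/2}
z_β = 0.68 · √(63/2) - 3.291
z_β = 0.68 · 5.612 - 3.291
z_β = 0.526

Power = Φ(z_β) = Φ(0.526) ≈ 0.701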